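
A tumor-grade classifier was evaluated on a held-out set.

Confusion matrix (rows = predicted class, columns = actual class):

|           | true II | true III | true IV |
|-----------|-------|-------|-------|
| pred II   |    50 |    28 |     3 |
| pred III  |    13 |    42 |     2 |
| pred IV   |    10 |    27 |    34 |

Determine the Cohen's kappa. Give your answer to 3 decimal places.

0.411

Observed agreement pₒ = trace/N = 126/209 = 0.6029
Expected agreement pₑ = Σ (rowᵢ·colᵢ)/N² = (73·81 + 97·57 + 39·71)/209² = 0.3253
κ = (pₒ − pₑ)/(1 − pₑ) = (0.6029 − 0.3253)/(1 − 0.3253) = 0.411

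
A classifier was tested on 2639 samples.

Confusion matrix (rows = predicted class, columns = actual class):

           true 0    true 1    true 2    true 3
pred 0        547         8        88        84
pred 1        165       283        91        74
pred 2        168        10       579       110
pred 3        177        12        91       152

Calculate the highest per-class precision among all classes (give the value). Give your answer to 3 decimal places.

Per-class precision (TP/(TP+FP)):
  0: TP=547, FP=8+88+84=180 → 547/727 = 0.7524
  1: TP=283, FP=165+91+74=330 → 283/613 = 0.4617
  2: TP=579, FP=168+10+110=288 → 579/867 = 0.6678
  3: TP=152, FP=177+12+91=280 → 152/432 = 0.3519
Highest is class '0' with precision = 0.752.

0.752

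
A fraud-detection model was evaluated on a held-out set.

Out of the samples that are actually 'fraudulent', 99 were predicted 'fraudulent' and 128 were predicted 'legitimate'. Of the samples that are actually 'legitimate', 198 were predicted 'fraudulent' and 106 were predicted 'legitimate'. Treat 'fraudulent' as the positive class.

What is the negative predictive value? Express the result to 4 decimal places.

0.4530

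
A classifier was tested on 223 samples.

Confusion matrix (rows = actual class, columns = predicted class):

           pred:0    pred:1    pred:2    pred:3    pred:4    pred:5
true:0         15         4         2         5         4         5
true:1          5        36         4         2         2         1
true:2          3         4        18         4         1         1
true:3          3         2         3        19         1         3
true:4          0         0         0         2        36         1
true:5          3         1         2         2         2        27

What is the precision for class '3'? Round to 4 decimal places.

0.5588

One-vs-rest for '3': TP = diagonal; FP = other classes predicted '3'; FN = '3' predicted as other.
precision = TP/(TP+FP).
3: TP=19, FP=5+2+4+2+2=15 → 19/34 = 0.55882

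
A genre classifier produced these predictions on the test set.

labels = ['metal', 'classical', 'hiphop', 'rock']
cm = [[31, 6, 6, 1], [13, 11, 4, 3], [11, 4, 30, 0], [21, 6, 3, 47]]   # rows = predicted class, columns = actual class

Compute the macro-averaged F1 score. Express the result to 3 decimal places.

Per-class F1 score (2·TP/(2·TP+FP+FN)):
  metal: TP=31, FP=6+6+1=13, FN=13+11+21=45 → 62/120 = 0.5167
  classical: TP=11, FP=13+4+3=20, FN=6+4+6=16 → 22/58 = 0.3793
  hiphop: TP=30, FP=11+4+0=15, FN=6+4+3=13 → 60/88 = 0.6818
  rock: TP=47, FP=21+6+3=30, FN=1+3+0=4 → 94/128 = 0.7344
Macro-F1 score = mean = (0.5167 + 0.3793 + 0.6818 + 0.7344) / 4 = 0.578

0.578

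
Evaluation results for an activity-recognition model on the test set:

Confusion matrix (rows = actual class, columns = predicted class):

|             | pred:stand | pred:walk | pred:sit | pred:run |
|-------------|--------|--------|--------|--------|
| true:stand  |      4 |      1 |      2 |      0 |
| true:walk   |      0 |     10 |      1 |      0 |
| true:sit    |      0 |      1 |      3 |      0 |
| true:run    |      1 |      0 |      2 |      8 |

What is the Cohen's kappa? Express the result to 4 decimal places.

0.6708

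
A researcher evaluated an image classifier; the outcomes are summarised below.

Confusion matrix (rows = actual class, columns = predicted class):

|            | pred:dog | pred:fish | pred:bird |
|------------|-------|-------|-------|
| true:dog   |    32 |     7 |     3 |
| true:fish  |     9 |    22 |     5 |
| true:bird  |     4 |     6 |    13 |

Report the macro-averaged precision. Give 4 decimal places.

Per-class precision (TP/(TP+FP)):
  dog: TP=32, FP=9+4=13 → 32/45 = 0.71111
  fish: TP=22, FP=7+6=13 → 22/35 = 0.62857
  bird: TP=13, FP=3+5=8 → 13/21 = 0.61905
Macro-precision = mean = (0.71111 + 0.62857 + 0.61905) / 3 = 0.6529

0.6529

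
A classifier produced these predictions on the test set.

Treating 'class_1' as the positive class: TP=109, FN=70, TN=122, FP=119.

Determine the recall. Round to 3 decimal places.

0.609

Recall = TP/(TP+FN) = 109/(109+70) = 109/179 = 0.609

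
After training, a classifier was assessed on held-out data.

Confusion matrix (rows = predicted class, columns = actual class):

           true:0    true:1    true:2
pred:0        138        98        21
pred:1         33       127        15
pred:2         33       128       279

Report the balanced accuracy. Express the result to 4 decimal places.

0.6407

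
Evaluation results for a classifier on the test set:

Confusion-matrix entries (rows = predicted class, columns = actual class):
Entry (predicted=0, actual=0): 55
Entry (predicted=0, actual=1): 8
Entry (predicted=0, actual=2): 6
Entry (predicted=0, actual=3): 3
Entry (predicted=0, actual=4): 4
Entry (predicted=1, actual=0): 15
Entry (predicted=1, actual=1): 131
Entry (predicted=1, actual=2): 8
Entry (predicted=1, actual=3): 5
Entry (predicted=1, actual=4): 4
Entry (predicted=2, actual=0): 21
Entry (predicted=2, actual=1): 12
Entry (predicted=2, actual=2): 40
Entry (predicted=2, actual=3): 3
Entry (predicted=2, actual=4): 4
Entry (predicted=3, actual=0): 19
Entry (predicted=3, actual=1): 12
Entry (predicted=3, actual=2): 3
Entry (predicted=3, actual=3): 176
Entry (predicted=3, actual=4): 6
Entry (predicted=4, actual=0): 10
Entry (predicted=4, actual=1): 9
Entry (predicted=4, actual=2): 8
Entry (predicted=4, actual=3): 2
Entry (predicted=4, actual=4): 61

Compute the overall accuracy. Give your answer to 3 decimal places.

Accuracy = trace / total = (55+131+40+176+61=463) / 625 = 463/625 = 0.741

0.741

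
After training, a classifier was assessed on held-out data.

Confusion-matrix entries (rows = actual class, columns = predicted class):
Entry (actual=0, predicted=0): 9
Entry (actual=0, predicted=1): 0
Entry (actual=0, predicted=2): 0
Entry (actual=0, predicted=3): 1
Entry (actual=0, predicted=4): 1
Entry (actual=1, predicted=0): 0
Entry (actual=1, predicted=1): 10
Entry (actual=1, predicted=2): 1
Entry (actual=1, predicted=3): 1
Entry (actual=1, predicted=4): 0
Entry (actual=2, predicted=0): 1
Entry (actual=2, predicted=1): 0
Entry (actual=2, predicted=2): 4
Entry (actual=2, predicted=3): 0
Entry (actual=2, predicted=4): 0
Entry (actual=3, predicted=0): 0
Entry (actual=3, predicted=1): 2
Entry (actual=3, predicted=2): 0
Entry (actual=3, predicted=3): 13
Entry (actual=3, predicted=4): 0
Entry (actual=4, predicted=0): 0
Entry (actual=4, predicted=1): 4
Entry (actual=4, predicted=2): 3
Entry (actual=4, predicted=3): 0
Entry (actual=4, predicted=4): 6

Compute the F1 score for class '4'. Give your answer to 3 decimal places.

0.600

One-vs-rest for '4': TP = diagonal; FP = other classes predicted '4'; FN = '4' predicted as other.
F1 score = 2·TP/(2·TP+FP+FN).
4: TP=6, FP=1+0+0+0=1, FN=0+4+3+0=7 → 12/20 = 0.6000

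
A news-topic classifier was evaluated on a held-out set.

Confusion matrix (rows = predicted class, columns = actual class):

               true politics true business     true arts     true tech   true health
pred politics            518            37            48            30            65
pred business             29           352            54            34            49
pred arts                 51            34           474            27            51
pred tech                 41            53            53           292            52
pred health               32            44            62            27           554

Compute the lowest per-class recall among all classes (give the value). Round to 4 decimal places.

0.6769

Per-class recall (TP/(TP+FN)):
  politics: TP=518, FN=29+51+41+32=153 → 518/671 = 0.77198
  business: TP=352, FN=37+34+53+44=168 → 352/520 = 0.67692
  arts: TP=474, FN=48+54+53+62=217 → 474/691 = 0.68596
  tech: TP=292, FN=30+34+27+27=118 → 292/410 = 0.71220
  health: TP=554, FN=65+49+51+52=217 → 554/771 = 0.71855
Lowest is class 'business' with recall = 0.6769.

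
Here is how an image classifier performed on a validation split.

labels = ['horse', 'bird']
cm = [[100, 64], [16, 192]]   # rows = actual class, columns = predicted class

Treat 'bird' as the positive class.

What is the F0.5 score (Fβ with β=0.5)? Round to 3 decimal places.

0.779

Fβ = (1+β²)·TP / ((1+β²)·TP + β²·FN + FP), with β²=1/4
= 1.25·192 / (1.25·192 + 0.25·16 + 64) = 0.779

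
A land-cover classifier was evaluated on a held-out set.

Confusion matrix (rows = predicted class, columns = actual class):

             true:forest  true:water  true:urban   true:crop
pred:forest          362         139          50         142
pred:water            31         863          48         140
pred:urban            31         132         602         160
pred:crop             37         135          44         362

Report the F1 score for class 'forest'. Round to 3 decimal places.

0.627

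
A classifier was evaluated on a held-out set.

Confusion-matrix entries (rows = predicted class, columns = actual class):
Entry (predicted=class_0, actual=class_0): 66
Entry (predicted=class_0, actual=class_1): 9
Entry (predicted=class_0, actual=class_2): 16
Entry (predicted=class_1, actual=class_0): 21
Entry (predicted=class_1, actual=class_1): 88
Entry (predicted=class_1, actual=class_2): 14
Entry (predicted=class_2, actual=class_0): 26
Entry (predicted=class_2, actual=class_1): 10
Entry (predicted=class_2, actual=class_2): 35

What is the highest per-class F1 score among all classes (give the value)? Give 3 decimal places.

0.765

Per-class F1 score (2·TP/(2·TP+FP+FN)):
  class_0: TP=66, FP=9+16=25, FN=21+26=47 → 132/204 = 0.6471
  class_1: TP=88, FP=21+14=35, FN=9+10=19 → 176/230 = 0.7652
  class_2: TP=35, FP=26+10=36, FN=16+14=30 → 70/136 = 0.5147
Highest is class 'class_1' with F1 score = 0.765.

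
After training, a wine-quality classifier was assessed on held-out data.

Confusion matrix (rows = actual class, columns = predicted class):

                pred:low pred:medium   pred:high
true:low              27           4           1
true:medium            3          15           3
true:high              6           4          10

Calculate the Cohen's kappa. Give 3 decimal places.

Observed agreement pₒ = trace/N = 52/73 = 0.7123
Expected agreement pₑ = Σ (rowᵢ·colᵢ)/N² = (32·36 + 21·23 + 20·14)/73² = 0.3594
κ = (pₒ − pₑ)/(1 − pₑ) = (0.7123 − 0.3594)/(1 − 0.3594) = 0.551

0.551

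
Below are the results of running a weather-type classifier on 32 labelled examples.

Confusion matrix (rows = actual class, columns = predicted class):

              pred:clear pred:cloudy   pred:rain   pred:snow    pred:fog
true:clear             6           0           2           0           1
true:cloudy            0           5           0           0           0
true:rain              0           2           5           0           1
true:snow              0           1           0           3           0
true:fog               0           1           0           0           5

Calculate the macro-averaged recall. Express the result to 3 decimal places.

0.775

Per-class recall (TP/(TP+FN)):
  clear: TP=6, FN=0+2+0+1=3 → 6/9 = 0.6667
  cloudy: TP=5, FN=0+0+0+0=0 → 5/5 = 1.0000
  rain: TP=5, FN=0+2+0+1=3 → 5/8 = 0.6250
  snow: TP=3, FN=0+1+0+0=1 → 3/4 = 0.7500
  fog: TP=5, FN=0+1+0+0=1 → 5/6 = 0.8333
Macro-recall = mean = (0.6667 + 1.0000 + 0.6250 + 0.7500 + 0.8333) / 5 = 0.775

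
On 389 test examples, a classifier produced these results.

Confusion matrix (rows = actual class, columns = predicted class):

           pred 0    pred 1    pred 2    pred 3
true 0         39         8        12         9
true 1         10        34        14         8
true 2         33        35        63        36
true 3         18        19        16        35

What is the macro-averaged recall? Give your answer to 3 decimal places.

Per-class recall (TP/(TP+FN)):
  0: TP=39, FN=8+12+9=29 → 39/68 = 0.5735
  1: TP=34, FN=10+14+8=32 → 34/66 = 0.5152
  2: TP=63, FN=33+35+36=104 → 63/167 = 0.3772
  3: TP=35, FN=18+19+16=53 → 35/88 = 0.3977
Macro-recall = mean = (0.5735 + 0.5152 + 0.3772 + 0.3977) / 4 = 0.466

0.466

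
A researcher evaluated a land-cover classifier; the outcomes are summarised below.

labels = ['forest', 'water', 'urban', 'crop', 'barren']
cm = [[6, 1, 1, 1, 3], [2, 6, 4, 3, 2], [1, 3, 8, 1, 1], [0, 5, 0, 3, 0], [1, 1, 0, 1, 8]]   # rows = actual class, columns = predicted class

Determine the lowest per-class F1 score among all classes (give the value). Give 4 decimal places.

0.3529

Per-class F1 score (2·TP/(2·TP+FP+FN)):
  forest: TP=6, FP=2+1+0+1=4, FN=1+1+1+3=6 → 12/22 = 0.54545
  water: TP=6, FP=1+3+5+1=10, FN=2+4+3+2=11 → 12/33 = 0.36364
  urban: TP=8, FP=1+4+0+0=5, FN=1+3+1+1=6 → 16/27 = 0.59259
  crop: TP=3, FP=1+3+1+1=6, FN=0+5+0+0=5 → 6/17 = 0.35294
  barren: TP=8, FP=3+2+1+0=6, FN=1+1+0+1=3 → 16/25 = 0.64000
Lowest is class 'crop' with F1 score = 0.3529.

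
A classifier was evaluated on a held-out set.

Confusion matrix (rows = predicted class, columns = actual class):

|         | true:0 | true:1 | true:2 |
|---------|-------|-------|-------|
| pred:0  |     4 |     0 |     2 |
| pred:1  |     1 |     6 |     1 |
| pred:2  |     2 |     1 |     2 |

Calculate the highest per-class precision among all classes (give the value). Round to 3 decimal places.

Per-class precision (TP/(TP+FP)):
  0: TP=4, FP=0+2=2 → 4/6 = 0.6667
  1: TP=6, FP=1+1=2 → 6/8 = 0.7500
  2: TP=2, FP=2+1=3 → 2/5 = 0.4000
Highest is class '1' with precision = 0.750.

0.750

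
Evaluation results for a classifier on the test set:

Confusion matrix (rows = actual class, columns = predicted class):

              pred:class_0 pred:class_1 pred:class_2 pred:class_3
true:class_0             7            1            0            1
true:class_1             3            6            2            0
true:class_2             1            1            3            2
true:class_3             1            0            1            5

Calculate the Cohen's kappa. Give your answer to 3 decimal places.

0.487

Observed agreement pₒ = trace/N = 21/34 = 0.6176
Expected agreement pₑ = Σ (rowᵢ·colᵢ)/N² = (9·12 + 11·8 + 7·6 + 7·8)/34² = 0.2543
κ = (pₒ − pₑ)/(1 − pₑ) = (0.6176 − 0.2543)/(1 − 0.2543) = 0.487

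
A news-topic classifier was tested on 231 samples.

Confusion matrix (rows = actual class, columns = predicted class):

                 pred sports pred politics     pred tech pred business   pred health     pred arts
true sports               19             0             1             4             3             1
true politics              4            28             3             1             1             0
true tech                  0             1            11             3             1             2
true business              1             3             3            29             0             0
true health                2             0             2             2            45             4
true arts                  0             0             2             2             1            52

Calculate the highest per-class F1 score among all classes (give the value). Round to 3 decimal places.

0.897

Per-class F1 score (2·TP/(2·TP+FP+FN)):
  sports: TP=19, FP=4+0+1+2+0=7, FN=0+1+4+3+1=9 → 38/54 = 0.7037
  politics: TP=28, FP=0+1+3+0+0=4, FN=4+3+1+1+0=9 → 56/69 = 0.8116
  tech: TP=11, FP=1+3+3+2+2=11, FN=0+1+3+1+2=7 → 22/40 = 0.5500
  business: TP=29, FP=4+1+3+2+2=12, FN=1+3+3+0+0=7 → 58/77 = 0.7532
  health: TP=45, FP=3+1+1+0+1=6, FN=2+0+2+2+4=10 → 90/106 = 0.8491
  arts: TP=52, FP=1+0+2+0+4=7, FN=0+0+2+2+1=5 → 104/116 = 0.8966
Highest is class 'arts' with F1 score = 0.897.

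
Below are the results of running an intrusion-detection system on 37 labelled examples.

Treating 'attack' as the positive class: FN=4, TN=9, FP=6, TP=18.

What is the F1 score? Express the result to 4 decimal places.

0.7826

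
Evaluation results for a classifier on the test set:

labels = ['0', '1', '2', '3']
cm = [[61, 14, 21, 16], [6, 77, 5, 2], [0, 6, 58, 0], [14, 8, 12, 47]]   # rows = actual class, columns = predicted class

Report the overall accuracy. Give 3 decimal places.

0.700

Accuracy = trace / total = (61+77+58+47=243) / 347 = 243/347 = 0.700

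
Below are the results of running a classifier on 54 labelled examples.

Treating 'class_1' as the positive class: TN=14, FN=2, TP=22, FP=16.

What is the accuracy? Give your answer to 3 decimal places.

Accuracy = (TP+TN)/N = (22+14)/54 = 0.667

0.667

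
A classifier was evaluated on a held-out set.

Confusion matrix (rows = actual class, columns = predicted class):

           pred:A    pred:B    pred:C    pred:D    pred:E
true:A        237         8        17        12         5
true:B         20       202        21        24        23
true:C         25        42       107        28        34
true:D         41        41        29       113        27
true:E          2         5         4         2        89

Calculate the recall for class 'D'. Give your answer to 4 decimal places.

Treat 'D' as positive and all other classes as negative.
recall = TP/(TP+FN).
D: TP=113, FN=41+41+29+27=138 → 113/251 = 0.45020

0.4502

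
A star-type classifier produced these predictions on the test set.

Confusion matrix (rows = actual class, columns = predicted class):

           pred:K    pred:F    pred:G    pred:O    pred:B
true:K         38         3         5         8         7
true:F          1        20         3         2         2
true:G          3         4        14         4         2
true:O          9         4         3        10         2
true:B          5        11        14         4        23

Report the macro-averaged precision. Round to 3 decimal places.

Per-class precision (TP/(TP+FP)):
  K: TP=38, FP=1+3+9+5=18 → 38/56 = 0.6786
  F: TP=20, FP=3+4+4+11=22 → 20/42 = 0.4762
  G: TP=14, FP=5+3+3+14=25 → 14/39 = 0.3590
  O: TP=10, FP=8+2+4+4=18 → 10/28 = 0.3571
  B: TP=23, FP=7+2+2+2=13 → 23/36 = 0.6389
Macro-precision = mean = (0.6786 + 0.4762 + 0.3590 + 0.3571 + 0.6389) / 5 = 0.502

0.502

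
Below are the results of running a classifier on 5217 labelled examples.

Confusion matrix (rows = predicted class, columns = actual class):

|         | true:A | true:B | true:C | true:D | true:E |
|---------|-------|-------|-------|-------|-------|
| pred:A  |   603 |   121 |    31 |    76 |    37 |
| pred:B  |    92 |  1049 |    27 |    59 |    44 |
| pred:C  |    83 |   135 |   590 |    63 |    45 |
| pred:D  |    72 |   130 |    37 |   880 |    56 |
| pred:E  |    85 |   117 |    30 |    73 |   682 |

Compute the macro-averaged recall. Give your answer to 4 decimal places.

0.7400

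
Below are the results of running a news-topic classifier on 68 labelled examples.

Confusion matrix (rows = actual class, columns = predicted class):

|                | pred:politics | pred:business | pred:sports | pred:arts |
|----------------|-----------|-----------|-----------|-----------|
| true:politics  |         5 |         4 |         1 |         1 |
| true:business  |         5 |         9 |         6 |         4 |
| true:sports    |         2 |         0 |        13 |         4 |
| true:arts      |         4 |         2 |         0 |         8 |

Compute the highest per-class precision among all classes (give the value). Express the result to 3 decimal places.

0.650

Per-class precision (TP/(TP+FP)):
  politics: TP=5, FP=5+2+4=11 → 5/16 = 0.3125
  business: TP=9, FP=4+0+2=6 → 9/15 = 0.6000
  sports: TP=13, FP=1+6+0=7 → 13/20 = 0.6500
  arts: TP=8, FP=1+4+4=9 → 8/17 = 0.4706
Highest is class 'sports' with precision = 0.650.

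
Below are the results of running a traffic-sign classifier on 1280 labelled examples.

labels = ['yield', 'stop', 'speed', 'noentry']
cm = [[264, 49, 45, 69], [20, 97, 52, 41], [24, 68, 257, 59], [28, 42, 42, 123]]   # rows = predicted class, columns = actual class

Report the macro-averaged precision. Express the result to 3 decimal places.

Per-class precision (TP/(TP+FP)):
  yield: TP=264, FP=49+45+69=163 → 264/427 = 0.6183
  stop: TP=97, FP=20+52+41=113 → 97/210 = 0.4619
  speed: TP=257, FP=24+68+59=151 → 257/408 = 0.6299
  noentry: TP=123, FP=28+42+42=112 → 123/235 = 0.5234
Macro-precision = mean = (0.6183 + 0.4619 + 0.6299 + 0.5234) / 4 = 0.558

0.558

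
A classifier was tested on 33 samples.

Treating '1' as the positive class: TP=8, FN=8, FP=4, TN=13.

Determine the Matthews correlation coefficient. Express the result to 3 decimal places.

MCC = (TP·TN − FP·FN) / √((TP+FP)(TP+FN)(TN+FP)(TN+FN))
Numerator = 8·13 − 4·8 = 72
Denominator = √(12·16·17·21) = √68544 = 261.8091
MCC = 72 / 261.8091 = 0.275

0.275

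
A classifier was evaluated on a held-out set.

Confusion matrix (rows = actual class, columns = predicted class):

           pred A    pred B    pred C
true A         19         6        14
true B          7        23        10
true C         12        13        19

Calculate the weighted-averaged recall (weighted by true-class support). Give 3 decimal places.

0.496

Per-class recall (TP/(TP+FN)):
  A: TP=19, FN=6+14=20 → 19/39 = 0.4872
  B: TP=23, FN=7+10=17 → 23/40 = 0.5750
  C: TP=19, FN=12+13=25 → 19/44 = 0.4318
Weighted-recall = Σ (supportᵢ/N)·recallᵢ with N=123: (39/123)·0.4872 + (40/123)·0.5750 + (44/123)·0.4318 = 0.496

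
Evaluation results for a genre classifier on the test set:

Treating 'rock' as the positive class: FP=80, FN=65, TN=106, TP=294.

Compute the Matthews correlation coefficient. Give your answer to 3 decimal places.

0.397

MCC = (TP·TN − FP·FN) / √((TP+FP)(TP+FN)(TN+FP)(TN+FN))
Numerator = 294·106 − 80·65 = 25964
Denominator = √(374·359·186·171) = √4270464396 = 65348.7903
MCC = 25964 / 65348.7903 = 0.397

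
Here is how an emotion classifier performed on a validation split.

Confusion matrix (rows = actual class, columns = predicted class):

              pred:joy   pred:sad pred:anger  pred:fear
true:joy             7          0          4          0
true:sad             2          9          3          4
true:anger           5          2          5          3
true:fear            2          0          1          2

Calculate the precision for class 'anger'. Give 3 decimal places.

0.385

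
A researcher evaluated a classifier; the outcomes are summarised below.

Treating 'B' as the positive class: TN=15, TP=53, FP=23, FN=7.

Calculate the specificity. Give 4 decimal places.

Specificity = TN/(TN+FP) = 15/(15+23) = 0.3947

0.3947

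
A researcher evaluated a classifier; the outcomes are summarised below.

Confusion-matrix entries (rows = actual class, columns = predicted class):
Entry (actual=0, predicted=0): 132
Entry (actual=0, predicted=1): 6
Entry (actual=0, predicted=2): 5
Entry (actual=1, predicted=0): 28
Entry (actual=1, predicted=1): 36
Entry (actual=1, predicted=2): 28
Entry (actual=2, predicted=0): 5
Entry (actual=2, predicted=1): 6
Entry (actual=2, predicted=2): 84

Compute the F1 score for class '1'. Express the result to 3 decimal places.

0.514

F1 score = 2·TP/(2·TP+FP+FN).
1: TP=36, FP=6+6=12, FN=28+28=56 → 72/140 = 0.5143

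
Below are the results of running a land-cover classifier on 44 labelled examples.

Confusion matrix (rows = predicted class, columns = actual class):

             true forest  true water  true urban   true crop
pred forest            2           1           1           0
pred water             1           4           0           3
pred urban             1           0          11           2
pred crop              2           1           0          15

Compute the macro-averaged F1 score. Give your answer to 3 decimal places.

Per-class F1 score (2·TP/(2·TP+FP+FN)):
  forest: TP=2, FP=1+1+0=2, FN=1+1+2=4 → 4/10 = 0.4000
  water: TP=4, FP=1+0+3=4, FN=1+0+1=2 → 8/14 = 0.5714
  urban: TP=11, FP=1+0+2=3, FN=1+0+0=1 → 22/26 = 0.8462
  crop: TP=15, FP=2+1+0=3, FN=0+3+2=5 → 30/38 = 0.7895
Macro-F1 score = mean = (0.4000 + 0.5714 + 0.8462 + 0.7895) / 4 = 0.652

0.652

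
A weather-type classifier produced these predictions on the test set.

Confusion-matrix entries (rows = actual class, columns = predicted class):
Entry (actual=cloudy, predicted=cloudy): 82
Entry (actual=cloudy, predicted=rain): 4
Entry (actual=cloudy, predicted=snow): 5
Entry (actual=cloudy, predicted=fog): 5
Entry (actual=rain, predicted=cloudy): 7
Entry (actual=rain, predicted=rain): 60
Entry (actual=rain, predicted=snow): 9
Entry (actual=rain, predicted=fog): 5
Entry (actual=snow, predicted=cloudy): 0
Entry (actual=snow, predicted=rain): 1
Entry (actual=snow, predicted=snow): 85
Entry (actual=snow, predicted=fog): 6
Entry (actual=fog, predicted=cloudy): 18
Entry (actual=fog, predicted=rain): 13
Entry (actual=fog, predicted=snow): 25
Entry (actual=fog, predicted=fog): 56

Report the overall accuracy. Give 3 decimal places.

0.743

Accuracy = trace / total = (82+60+85+56=283) / 381 = 283/381 = 0.743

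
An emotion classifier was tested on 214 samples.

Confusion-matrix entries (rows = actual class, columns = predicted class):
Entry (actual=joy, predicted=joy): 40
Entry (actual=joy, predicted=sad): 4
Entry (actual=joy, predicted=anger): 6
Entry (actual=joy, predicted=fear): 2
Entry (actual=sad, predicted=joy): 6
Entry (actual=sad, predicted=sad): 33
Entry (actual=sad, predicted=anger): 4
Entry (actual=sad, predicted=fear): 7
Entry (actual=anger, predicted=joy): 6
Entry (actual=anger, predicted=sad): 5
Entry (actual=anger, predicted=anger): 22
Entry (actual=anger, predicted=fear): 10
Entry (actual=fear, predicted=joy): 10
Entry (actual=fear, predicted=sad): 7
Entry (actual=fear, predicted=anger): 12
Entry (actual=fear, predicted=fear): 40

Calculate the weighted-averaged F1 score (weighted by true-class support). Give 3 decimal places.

Per-class F1 score (2·TP/(2·TP+FP+FN)):
  joy: TP=40, FP=6+6+10=22, FN=4+6+2=12 → 80/114 = 0.7018
  sad: TP=33, FP=4+5+7=16, FN=6+4+7=17 → 66/99 = 0.6667
  anger: TP=22, FP=6+4+12=22, FN=6+5+10=21 → 44/87 = 0.5057
  fear: TP=40, FP=2+7+10=19, FN=10+7+12=29 → 80/128 = 0.6250
Weighted-F1 score = Σ (supportᵢ/N)·F1 scoreᵢ with N=214: (52/214)·0.7018 + (50/214)·0.6667 + (43/214)·0.5057 + (69/214)·0.6250 = 0.629

0.629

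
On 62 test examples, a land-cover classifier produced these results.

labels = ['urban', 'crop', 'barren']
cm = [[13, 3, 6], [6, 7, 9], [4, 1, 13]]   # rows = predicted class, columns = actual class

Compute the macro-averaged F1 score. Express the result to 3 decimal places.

Per-class F1 score (2·TP/(2·TP+FP+FN)):
  urban: TP=13, FP=3+6=9, FN=6+4=10 → 26/45 = 0.5778
  crop: TP=7, FP=6+9=15, FN=3+1=4 → 14/33 = 0.4242
  barren: TP=13, FP=4+1=5, FN=6+9=15 → 26/46 = 0.5652
Macro-F1 score = mean = (0.5778 + 0.4242 + 0.5652) / 3 = 0.522

0.522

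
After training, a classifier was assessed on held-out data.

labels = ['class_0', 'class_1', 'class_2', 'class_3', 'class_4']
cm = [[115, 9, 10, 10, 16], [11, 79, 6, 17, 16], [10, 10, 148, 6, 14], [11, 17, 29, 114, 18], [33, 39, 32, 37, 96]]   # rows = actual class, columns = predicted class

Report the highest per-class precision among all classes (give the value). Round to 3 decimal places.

0.658

Per-class precision (TP/(TP+FP)):
  class_0: TP=115, FP=11+10+11+33=65 → 115/180 = 0.6389
  class_1: TP=79, FP=9+10+17+39=75 → 79/154 = 0.5130
  class_2: TP=148, FP=10+6+29+32=77 → 148/225 = 0.6578
  class_3: TP=114, FP=10+17+6+37=70 → 114/184 = 0.6196
  class_4: TP=96, FP=16+16+14+18=64 → 96/160 = 0.6000
Highest is class 'class_2' with precision = 0.658.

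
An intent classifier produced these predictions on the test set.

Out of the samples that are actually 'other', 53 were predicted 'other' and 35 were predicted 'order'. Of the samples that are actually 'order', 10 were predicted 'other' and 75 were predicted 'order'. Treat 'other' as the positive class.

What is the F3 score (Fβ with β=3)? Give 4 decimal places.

Fβ = (1+β²)·TP / ((1+β²)·TP + β²·FN + FP), with β²=9
= 10·53 / (10·53 + 9·35 + 10) = 0.6199

0.6199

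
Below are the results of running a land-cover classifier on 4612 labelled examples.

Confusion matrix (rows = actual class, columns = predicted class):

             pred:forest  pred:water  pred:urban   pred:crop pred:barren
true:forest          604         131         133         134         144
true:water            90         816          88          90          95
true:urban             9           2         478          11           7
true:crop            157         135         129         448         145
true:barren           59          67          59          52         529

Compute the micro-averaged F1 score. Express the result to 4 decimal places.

0.6234

Micro-averaging pools counts across classes: ΣTP=2875, ΣFP=1737, ΣFN=1737.
Micro-F1 score = 2·TP/(2·TP+FP+FN) on pooled counts = 0.6234 (equals overall accuracy in single-label multiclass).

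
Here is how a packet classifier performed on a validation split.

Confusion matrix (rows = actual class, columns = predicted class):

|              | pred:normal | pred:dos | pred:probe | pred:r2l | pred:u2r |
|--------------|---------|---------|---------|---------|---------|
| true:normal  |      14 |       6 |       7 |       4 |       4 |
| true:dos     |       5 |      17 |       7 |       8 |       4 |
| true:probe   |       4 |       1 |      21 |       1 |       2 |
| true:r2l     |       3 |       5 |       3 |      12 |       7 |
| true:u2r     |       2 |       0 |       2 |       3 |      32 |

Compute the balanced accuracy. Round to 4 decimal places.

Balanced accuracy = mean of per-class recall.
  normal: recall = 14/35 = 0.40000
  dos: recall = 17/41 = 0.41463
  probe: recall = 21/29 = 0.72414
  r2l: recall = 12/30 = 0.40000
  u2r: recall = 32/39 = 0.82051
Mean = (0.40000 + 0.41463 + 0.72414 + 0.40000 + 0.82051) / 5 = 0.5519

0.5519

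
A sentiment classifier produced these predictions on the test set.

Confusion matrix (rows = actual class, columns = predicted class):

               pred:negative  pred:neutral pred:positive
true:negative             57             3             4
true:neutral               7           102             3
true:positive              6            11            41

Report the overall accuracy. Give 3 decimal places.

0.855

Accuracy = trace / total = (57+102+41=200) / 234 = 200/234 = 0.855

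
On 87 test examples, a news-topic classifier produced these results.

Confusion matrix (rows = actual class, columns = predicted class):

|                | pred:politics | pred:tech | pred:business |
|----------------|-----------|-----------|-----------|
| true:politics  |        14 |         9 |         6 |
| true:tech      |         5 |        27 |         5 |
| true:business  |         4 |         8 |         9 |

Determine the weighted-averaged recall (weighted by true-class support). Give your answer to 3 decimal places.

0.575

Per-class recall (TP/(TP+FN)):
  politics: TP=14, FN=9+6=15 → 14/29 = 0.4828
  tech: TP=27, FN=5+5=10 → 27/37 = 0.7297
  business: TP=9, FN=4+8=12 → 9/21 = 0.4286
Weighted-recall = Σ (supportᵢ/N)·recallᵢ with N=87: (29/87)·0.4828 + (37/87)·0.7297 + (21/87)·0.4286 = 0.575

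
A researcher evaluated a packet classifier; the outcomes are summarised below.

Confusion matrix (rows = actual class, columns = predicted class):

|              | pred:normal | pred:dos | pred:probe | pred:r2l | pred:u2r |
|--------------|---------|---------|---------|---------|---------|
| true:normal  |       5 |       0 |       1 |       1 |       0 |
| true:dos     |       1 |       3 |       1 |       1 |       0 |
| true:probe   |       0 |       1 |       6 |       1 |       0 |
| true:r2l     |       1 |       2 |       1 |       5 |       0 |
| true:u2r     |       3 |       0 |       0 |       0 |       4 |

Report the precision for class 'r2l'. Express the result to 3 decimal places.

0.625

Treat 'r2l' as positive and all other classes as negative.
precision = TP/(TP+FP).
r2l: TP=5, FP=1+1+1+0=3 → 5/8 = 0.6250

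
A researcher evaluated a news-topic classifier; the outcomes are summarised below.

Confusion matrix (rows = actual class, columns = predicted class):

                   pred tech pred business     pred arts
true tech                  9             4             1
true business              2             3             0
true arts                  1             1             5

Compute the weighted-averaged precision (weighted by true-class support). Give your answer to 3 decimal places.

0.700

Per-class precision (TP/(TP+FP)):
  tech: TP=9, FP=2+1=3 → 9/12 = 0.7500
  business: TP=3, FP=4+1=5 → 3/8 = 0.3750
  arts: TP=5, FP=1+0=1 → 5/6 = 0.8333
Weighted-precision = Σ (supportᵢ/N)·precisionᵢ with N=26: (14/26)·0.7500 + (5/26)·0.3750 + (7/26)·0.8333 = 0.700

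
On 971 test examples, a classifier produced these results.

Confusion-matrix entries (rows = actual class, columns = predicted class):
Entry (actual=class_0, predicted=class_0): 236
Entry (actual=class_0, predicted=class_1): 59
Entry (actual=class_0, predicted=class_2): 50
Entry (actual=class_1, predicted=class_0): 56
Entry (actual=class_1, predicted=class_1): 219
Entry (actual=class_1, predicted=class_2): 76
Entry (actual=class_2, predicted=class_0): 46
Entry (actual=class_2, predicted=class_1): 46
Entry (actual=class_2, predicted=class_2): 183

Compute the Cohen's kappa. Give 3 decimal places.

0.485

Observed agreement pₒ = trace/N = 638/971 = 0.6571
Expected agreement pₑ = Σ (rowᵢ·colᵢ)/N² = (345·338 + 351·324 + 275·309)/971² = 0.3344
κ = (pₒ − pₑ)/(1 − pₑ) = (0.6571 − 0.3344)/(1 − 0.3344) = 0.485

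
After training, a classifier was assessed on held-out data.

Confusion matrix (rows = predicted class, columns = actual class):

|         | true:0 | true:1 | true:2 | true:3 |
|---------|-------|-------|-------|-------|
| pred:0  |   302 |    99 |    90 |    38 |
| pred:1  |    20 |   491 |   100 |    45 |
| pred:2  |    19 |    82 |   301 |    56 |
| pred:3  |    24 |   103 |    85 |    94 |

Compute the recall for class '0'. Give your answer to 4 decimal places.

0.8274

Take TP from the diagonal, FP from the rest of the '0' prediction marginal, FN from the rest of the '0' actual marginal.
recall = TP/(TP+FN).
0: TP=302, FN=20+19+24=63 → 302/365 = 0.82740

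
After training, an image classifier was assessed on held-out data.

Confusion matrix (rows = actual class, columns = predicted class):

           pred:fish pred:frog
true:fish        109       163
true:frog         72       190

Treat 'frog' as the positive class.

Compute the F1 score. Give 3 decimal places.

0.618

Precision = TP/(TP+FP) = 190/353 = 0.5382
Recall = TP/(TP+FN) = 190/262 = 0.7252
F1 = 2·TP/(2·TP+FP+FN) = 380/615 = 0.618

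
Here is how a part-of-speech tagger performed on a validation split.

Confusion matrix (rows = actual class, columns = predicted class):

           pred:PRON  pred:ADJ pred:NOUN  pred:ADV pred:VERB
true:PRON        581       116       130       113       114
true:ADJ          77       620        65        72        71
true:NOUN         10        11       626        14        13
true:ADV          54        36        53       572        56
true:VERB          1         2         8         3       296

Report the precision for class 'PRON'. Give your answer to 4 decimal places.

0.8036

Take TP from the diagonal, FP from the rest of the 'PRON' prediction marginal, FN from the rest of the 'PRON' actual marginal.
precision = TP/(TP+FP).
PRON: TP=581, FP=77+10+54+1=142 → 581/723 = 0.80360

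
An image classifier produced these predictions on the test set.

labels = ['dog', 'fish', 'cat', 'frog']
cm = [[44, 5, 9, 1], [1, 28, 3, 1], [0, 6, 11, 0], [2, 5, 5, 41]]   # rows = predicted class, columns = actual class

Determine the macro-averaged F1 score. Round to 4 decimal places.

0.7251

Per-class F1 score (2·TP/(2·TP+FP+FN)):
  dog: TP=44, FP=5+9+1=15, FN=1+0+2=3 → 88/106 = 0.83019
  fish: TP=28, FP=1+3+1=5, FN=5+6+5=16 → 56/77 = 0.72727
  cat: TP=11, FP=0+6+0=6, FN=9+3+5=17 → 22/45 = 0.48889
  frog: TP=41, FP=2+5+5=12, FN=1+1+0=2 → 82/96 = 0.85417
Macro-F1 score = mean = (0.83019 + 0.72727 + 0.48889 + 0.85417) / 4 = 0.7251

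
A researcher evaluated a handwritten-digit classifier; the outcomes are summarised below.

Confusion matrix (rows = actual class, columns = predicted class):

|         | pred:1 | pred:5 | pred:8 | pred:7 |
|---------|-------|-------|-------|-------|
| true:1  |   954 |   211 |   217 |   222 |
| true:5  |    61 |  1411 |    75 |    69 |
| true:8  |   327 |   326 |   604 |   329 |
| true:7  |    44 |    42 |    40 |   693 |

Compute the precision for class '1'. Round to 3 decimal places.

precision = TP/(TP+FP).
1: TP=954, FP=61+327+44=432 → 954/1386 = 0.6883

0.688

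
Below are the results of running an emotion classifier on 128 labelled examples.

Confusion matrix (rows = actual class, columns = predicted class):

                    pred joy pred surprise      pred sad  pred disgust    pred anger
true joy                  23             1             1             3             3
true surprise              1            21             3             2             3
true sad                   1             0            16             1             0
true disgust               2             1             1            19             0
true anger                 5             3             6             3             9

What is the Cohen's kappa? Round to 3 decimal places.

0.609

Observed agreement pₒ = trace/N = 88/128 = 0.6875
Expected agreement pₑ = Σ (rowᵢ·colᵢ)/N² = (31·32 + 30·26 + 18·27 + 23·28 + 26·15)/128² = 0.2009
κ = (pₒ − pₑ)/(1 − pₑ) = (0.6875 − 0.2009)/(1 − 0.2009) = 0.609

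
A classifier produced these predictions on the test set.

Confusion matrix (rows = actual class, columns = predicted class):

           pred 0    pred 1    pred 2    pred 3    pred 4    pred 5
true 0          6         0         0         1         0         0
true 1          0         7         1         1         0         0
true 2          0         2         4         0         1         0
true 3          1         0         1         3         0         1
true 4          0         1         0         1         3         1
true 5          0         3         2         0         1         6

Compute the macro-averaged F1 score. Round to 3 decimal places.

Per-class F1 score (2·TP/(2·TP+FP+FN)):
  0: TP=6, FP=0+0+1+0+0=1, FN=0+0+1+0+0=1 → 12/14 = 0.8571
  1: TP=7, FP=0+2+0+1+3=6, FN=0+1+1+0+0=2 → 14/22 = 0.6364
  2: TP=4, FP=0+1+1+0+2=4, FN=0+2+0+1+0=3 → 8/15 = 0.5333
  3: TP=3, FP=1+1+0+1+0=3, FN=1+0+1+0+1=3 → 6/12 = 0.5000
  4: TP=3, FP=0+0+1+0+1=2, FN=0+1+0+1+1=3 → 6/11 = 0.5455
  5: TP=6, FP=0+0+0+1+1=2, FN=0+3+2+0+1=6 → 12/20 = 0.6000
Macro-F1 score = mean = (0.8571 + 0.6364 + 0.5333 + 0.5000 + 0.5455 + 0.6000) / 6 = 0.612

0.612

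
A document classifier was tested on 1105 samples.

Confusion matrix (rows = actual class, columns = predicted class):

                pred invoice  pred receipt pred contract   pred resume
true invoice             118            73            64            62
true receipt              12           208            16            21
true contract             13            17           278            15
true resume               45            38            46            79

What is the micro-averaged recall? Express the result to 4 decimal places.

Micro-averaging pools counts across classes: ΣTP=683, ΣFP=422, ΣFN=422.
Micro-recall = TP/(TP+FN) on pooled counts = 0.6181 (equals overall accuracy in single-label multiclass).

0.6181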